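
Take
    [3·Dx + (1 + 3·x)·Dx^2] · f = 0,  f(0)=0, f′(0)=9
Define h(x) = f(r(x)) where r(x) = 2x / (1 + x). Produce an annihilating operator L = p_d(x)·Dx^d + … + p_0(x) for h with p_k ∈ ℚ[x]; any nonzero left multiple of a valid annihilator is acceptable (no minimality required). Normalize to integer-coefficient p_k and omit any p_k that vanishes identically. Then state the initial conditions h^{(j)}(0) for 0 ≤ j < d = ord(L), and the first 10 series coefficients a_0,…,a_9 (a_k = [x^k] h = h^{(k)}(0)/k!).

L = (8 + 14·x)·Dx + (1 + 8·x + 7·x^2)·Dx^2  (order 2).
h: a_k = 0, 18, -72, 342, -1800, 50418/5, -58824, 2470626/7, -2161800, 13451202, …
ICs: h(0) = 0, h′(0) = 18.

f: a_k = 0, 9, -27/2, 27, -243/4, 729/5, -729/2, 6561/7, -19683/8, 6561, …
Substitute x→r, Dx→(1/r')Dx; clear ⇒ L₀.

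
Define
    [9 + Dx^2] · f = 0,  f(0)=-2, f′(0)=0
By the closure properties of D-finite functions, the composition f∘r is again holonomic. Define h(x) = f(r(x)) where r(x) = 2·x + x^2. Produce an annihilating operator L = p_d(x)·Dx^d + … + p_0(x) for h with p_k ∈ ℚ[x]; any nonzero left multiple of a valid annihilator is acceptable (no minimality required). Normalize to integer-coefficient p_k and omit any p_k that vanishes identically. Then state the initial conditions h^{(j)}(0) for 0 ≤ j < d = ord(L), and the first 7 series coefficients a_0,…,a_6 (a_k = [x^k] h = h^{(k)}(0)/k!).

L = (36 + 108·x + 108·x^2 + 36·x^3) - Dx + (1 + x)·Dx^2  (order 2).
h: a_k = -2, 0, 36, 36, -99, -216, -162/5, …
ICs: h(0) = -2, h′(0) = 0.

f: a_k = -2, 0, 9, 0, -27/4, 0, 81/40, …
Change of var in L_f (x↦r) gives L₀.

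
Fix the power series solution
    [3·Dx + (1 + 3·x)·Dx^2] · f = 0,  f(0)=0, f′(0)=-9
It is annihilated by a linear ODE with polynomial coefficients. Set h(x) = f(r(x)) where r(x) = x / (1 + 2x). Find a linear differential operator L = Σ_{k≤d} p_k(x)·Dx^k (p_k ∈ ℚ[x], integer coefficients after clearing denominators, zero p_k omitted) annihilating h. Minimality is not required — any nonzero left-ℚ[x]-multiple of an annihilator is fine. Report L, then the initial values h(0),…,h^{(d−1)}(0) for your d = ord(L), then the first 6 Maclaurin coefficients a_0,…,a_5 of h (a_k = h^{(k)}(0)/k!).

L = (7 + 20·x)·Dx + (1 + 7·x + 10·x^2)·Dx^2  (order 2).
h: a_k = 0, -9, 63/2, -117, 1827/4, -9279/5, …
ICs: h(0) = 0, h′(0) = -9.

f: a_k = 0, -9, 27/2, -27, 243/4, -729/5, …
L₀ from L_f via x↦r, Dx↦r'^{-1}Dx.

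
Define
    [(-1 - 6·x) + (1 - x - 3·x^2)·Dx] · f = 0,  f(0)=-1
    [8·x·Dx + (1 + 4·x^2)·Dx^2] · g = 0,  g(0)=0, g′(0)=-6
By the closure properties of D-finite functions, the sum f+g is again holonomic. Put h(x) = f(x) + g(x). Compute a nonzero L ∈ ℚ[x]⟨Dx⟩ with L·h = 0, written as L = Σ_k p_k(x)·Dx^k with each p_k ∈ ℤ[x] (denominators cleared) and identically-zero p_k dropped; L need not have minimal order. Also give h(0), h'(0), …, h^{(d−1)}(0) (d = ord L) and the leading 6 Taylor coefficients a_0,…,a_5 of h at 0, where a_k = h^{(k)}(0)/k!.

L = (-32 + 128·x + 1488·x^2 + 2880·x^3 + 8424·x^4 + 2592·x^6)·Dx + (25 + 160·x + 214·x^2 + 1188·x^3 + 2628·x^4 + 6264·x^5 + 432·x^6 + 2592·x^7)·Dx^2 + (-4 - 9·x - 54·x^2 + 66·x^3 + x^4 + 444·x^5 + 720·x^6 + 144·x^7 + 432·x^8)·Dx^3  (order 3).
h: a_k = -1, -7, -4, 1, -19, -296/5, …
ICs: h(0) = -1, h′(0) = -7, h′′(0) = -8.

f: a_k = -1, -1, -4, -7, -19, -40, …
g: a_k = 0, -6, 0, 8, 0, -96/5, …
Weyl lclm of L_f,L_g ⇒ L₀ (ord ≤ 3).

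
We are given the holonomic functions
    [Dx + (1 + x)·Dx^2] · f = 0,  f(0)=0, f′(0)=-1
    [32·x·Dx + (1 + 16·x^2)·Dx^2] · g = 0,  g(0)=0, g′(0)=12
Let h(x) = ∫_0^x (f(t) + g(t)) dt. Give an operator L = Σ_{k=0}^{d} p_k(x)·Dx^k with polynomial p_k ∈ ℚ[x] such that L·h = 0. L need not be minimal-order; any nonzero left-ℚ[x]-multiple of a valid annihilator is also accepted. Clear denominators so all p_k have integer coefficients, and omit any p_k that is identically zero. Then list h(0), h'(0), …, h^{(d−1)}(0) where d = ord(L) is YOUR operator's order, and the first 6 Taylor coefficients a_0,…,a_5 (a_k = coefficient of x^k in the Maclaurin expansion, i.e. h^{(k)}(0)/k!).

L = (-32 - 96·x + 1536·x^2 + 512·x^3)·Dx^2 + (-34 - 64·x + 1440·x^2 + 3072·x^3 + 1024·x^4)·Dx^3 + (-1 + 31·x + 32·x^2 + 512·x^3 + 768·x^4 + 256·x^5)·Dx^4  (order 4).
h: a_k = 0, 0, 11/2, 1/6, -193/12, 1/20, …
ICs: h(0) = 0, h′(0) = 0, h′′(0) = 11, h′′′(0) = 1.

f: a_k = 0, -1, 1/2, -1/3, 1/4, -1/5, …
g: a_k = 0, 12, 0, -64, 0, 3072/5, …
L₀ := lclm(L_f,L_g); ord L₀ ≤ 2+2.
h=∫h₀ ⇒ L = L₀·Dx.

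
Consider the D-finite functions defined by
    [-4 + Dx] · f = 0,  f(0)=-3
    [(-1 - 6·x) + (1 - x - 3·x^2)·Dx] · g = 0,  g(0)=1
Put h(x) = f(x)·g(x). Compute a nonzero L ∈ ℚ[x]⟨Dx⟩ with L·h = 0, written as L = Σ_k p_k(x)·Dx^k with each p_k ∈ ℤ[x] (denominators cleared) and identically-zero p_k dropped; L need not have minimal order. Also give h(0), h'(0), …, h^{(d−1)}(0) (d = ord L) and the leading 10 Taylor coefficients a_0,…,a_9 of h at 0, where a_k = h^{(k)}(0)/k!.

f: a_k = -3, -12, -24, -32, -32, -128/5, -256/15, -1024/105, -512/105, -2048/945, …
g: a_k = 1, 1, 4, 7, 19, 40, 97, 217, 508, 1159, …
L₀ := L_f ⊗_s L_g (sym. prod.), ord ≤ 1.
L = (5 + 2·x - 12·x^2) + (-1 + x + 3·x^2)·Dx  (order 1).
h: a_k = -3, -15, -48, -125, -301, -3508/5, -4865/3, -392303/105, -180728/21, -18726989/945, …
ICs: h(0) = -3.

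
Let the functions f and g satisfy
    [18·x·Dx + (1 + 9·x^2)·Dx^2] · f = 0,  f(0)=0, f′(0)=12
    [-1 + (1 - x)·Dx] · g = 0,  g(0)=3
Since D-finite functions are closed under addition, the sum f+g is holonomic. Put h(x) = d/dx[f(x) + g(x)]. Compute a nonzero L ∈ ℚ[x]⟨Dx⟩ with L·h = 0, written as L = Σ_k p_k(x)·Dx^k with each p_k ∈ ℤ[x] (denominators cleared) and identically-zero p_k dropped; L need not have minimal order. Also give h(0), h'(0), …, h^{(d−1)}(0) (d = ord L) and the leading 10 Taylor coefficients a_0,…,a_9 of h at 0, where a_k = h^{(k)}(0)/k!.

L = (18 - 72·x - 486·x^2) + (-12 + 18·x + 180·x^2 - 486·x^3)·Dx + (1 + 8·x + 72·x^3 - 81·x^4)·Dx^2  (order 2).
h: a_k = 15, 6, -99, 12, 987, 18, -8727, 24, 78759, 30, …
ICs: h(0) = 15, h′(0) = 6.

f: a_k = 0, 12, 0, -36, 0, 972/5, 0, -8748/7, 0, 8748, …
g: a_k = 3, 3, 3, 3, 3, 3, 3, 3, 3, 3, …
h₀=f+g: left-lcm gives L₀, ord ≤ 3.
Derive L from L₀ (diff closure).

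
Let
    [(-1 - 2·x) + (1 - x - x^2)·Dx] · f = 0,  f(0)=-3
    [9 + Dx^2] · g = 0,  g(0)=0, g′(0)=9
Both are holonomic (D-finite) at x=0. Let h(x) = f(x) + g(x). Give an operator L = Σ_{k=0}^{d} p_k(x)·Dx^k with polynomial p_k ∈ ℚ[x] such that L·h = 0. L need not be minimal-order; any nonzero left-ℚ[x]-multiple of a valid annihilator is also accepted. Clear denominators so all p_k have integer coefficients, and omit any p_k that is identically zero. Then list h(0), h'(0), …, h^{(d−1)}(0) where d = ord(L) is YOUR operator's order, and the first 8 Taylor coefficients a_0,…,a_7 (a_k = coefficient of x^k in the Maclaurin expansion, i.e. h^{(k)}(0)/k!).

L = (243 + 432·x - 81·x^2 + 216·x^3 + 405·x^4 + 162·x^5) + (-117 + 225·x + 36·x^2 - 297·x^3 + 54·x^4 + 243·x^5 + 81·x^6)·Dx + (27 + 48·x - 9·x^2 + 24·x^3 + 45·x^4 + 18·x^5)·Dx^2 + (-13 + 25·x + 4·x^2 - 33·x^3 + 6·x^4 + 27·x^5 + 9·x^6)·Dx^3  (order 3).
h: a_k = -3, 6, -6, -45/2, -15, -717/40, -39, -36009/560, …
ICs: h(0) = -3, h′(0) = 6, h′′(0) = -12.

f: a_k = -3, -3, -6, -9, -15, -24, -39, -63, …
g: a_k = 0, 9, 0, -27/2, 0, 243/40, 0, -729/560, …
h₀=f+g: left-lcm gives L₀, ord ≤ 3.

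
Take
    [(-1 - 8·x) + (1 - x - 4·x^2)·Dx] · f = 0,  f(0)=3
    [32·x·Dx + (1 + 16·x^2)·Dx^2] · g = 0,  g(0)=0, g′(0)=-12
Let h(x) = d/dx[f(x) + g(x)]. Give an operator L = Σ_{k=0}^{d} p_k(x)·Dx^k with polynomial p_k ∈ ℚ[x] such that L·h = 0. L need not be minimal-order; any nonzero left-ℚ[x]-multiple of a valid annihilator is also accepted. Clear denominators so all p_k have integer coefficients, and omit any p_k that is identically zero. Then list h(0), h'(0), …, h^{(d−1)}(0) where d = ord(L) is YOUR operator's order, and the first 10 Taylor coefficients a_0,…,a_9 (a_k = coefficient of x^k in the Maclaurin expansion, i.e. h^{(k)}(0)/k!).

L = (-160 + 640·x + 14848·x^2 + 36864·x^3 + 178176·x^4 + 98304·x^6) + (43 + 336·x + 16·x^2 + 3072·x^3 + 35072·x^4 + 124928·x^5 + 12288·x^6 + 98304·x^7)·Dx + (-5 - 23·x - 272·x^2 - 16·x^3 - 2368·x^4 + 5888·x^5 + 12288·x^6 + 4096·x^7 + 16384·x^8)·Dx^2  (order 2).
h: a_k = -9, 30, 273, 348, -2097, 3258, 58413, 27960, -707349, 227670, …
ICs: h(0) = -9, h′(0) = 30.

f: a_k = 3, 3, 15, 27, 87, 195, 543, 1323, 3495, 8787, …
g: a_k = 0, -12, 0, 64, 0, -3072/5, 0, 49152/7, 0, -262144/3, …
Sum ⇒ L₀ = lclm(L_f,L_g) in ℚ(x)⟨Dx⟩.
h=h₀': d/dx-closure on L₀ ⇒ L.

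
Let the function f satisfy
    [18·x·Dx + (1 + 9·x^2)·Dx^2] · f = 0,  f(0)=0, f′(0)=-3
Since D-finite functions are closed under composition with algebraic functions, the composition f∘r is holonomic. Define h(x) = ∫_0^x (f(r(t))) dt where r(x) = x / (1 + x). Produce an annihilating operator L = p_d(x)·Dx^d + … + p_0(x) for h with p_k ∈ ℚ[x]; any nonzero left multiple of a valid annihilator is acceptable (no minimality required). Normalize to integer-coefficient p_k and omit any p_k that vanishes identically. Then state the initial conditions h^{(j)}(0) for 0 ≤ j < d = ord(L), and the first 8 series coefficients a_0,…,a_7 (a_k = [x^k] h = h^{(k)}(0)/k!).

f: a_k = 0, -3, 0, 9, 0, -243/5, 0, 2187/7, …
Substitute x→r, Dx→(1/r')Dx; clear ⇒ L₀.
∫: right-multiply L₀ by Dx.
L = (2 + 20·x)·Dx^2 + (1 + 2·x + 10·x^2)·Dx^3  (order 3).
h: a_k = 0, 0, -3/2, 1, 3/2, -24/5, 2/5, 156/7, …
ICs: h(0) = 0, h′(0) = 0, h′′(0) = -3.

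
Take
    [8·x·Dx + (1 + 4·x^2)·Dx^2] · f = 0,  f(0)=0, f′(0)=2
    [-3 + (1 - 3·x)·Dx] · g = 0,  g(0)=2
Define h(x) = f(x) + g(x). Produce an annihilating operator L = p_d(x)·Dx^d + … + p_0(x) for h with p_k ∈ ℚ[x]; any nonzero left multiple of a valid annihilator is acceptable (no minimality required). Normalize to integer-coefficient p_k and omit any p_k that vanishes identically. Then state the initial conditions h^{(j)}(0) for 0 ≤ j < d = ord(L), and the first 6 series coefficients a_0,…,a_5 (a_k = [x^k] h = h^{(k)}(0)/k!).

L = (24 - 288·x - 288·x^2)·Dx + (-31 + 24·x - 204·x^2 - 288·x^3)·Dx^2 + (3 - 5·x - 20·x^3 - 48·x^4)·Dx^3  (order 3).
h: a_k = 2, 8, 18, 154/3, 162, 2462/5, …
ICs: h(0) = 2, h′(0) = 8, h′′(0) = 36.

f: a_k = 0, 2, 0, -8/3, 0, 32/5, …
g: a_k = 2, 6, 18, 54, 162, 486, …
Sum ⇒ L₀ = lclm(L_f,L_g) in ℚ(x)⟨Dx⟩.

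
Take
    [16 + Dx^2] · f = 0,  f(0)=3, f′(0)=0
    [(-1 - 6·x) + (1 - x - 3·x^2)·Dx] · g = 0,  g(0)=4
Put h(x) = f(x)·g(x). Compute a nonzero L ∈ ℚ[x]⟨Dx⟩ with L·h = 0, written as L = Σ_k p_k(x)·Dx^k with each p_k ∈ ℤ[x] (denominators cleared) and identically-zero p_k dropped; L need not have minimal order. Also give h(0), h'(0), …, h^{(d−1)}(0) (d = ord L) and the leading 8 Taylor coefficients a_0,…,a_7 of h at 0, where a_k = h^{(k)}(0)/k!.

f: a_k = 3, 0, -24, 0, 32, 0, -256/15, 0, …
g: a_k = 4, 4, 16, 28, 76, 160, 388, 868, …
L₀ := L_f ⊗_s L_g (sym. prod.), ord ≤ 2.
L = (-10 + 16·x + 48·x^2) + (2 + 12·x)·Dx + (-1 + x + 3·x^2)·Dx^2  (order 2).
h: a_k = 12, 12, -48, -12, -28, -64, -3244/15, -6124/15, …
ICs: h(0) = 12, h′(0) = 12.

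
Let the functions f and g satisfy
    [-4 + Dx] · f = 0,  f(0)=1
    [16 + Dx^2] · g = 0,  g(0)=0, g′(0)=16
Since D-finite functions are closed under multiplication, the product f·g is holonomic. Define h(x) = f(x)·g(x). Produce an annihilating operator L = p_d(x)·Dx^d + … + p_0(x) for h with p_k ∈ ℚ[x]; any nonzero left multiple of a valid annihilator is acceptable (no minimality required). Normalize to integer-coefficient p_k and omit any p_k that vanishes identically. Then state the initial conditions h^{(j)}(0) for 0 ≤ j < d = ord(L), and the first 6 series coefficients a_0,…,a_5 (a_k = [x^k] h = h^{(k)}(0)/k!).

f: a_k = 1, 4, 8, 32/3, 32/3, 128/15, …
g: a_k = 0, 16, 0, -128/3, 0, 512/15, …
Sym-product of L_f,L_g gives L₀ (≤ ord 2).
L = 32 - 8·Dx + Dx^2  (order 2).
h: a_k = 0, 16, 64, 256/3, 0, -2048/15, …
ICs: h(0) = 0, h′(0) = 16.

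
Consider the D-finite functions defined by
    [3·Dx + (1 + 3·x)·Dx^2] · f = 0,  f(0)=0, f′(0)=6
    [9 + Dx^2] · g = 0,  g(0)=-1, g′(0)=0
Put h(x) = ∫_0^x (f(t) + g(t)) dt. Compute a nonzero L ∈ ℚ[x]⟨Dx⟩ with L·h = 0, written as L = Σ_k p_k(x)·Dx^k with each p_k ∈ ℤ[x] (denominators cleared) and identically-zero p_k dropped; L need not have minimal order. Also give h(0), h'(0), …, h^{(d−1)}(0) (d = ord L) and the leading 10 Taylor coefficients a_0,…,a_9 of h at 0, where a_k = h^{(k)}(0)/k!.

f: a_k = 0, 6, -9, 18, -81/2, 486/5, -243, 4374/7, -6561/4, 4374, …
g: a_k = -1, 0, 9/2, 0, -27/8, 0, 81/80, 0, -729/4480, 0, …
f+g: L₀ = lclm(L_f,L_g), ord ≤ 2+2.
h=∫₀ˣh₀: take L = L₀·Dx.
L = (63 + 54·x + 81·x^2)·Dx^2 + (9 + 45·x + 81·x^2 + 81·x^3)·Dx^3 + (7 + 6·x + 9·x^2)·Dx^4 + (1 + 5·x + 9·x^2 + 9·x^3)·Dx^5  (order 5).
h: a_k = 0, -1, 3, -3/2, 9/2, -351/40, 81/5, -19359/560, 2187/28, -816561/4480, …
ICs: h(0) = 0, h′(0) = -1, h′′(0) = 6, h′′′(0) = -9, h′′′′(0) = 108.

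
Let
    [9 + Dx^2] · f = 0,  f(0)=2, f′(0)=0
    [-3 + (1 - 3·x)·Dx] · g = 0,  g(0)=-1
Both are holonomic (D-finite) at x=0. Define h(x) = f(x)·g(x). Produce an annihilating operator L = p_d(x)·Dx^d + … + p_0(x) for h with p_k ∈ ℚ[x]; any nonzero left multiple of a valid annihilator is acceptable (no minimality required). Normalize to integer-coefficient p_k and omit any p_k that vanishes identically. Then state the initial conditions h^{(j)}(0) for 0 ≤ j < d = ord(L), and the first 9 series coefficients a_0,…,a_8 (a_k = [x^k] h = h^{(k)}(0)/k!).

L = (-9 + 27·x) + 6·Dx + (-1 + 3·x)·Dx^2  (order 2).
h: a_k = -2, -6, -9, -27, -351/4, -1053/4, -31509/40, -94527/40, -3176253/448, …
ICs: h(0) = -2, h′(0) = -6.

f: a_k = 2, 0, -9, 0, 27/4, 0, -81/40, 0, 729/2240, …
g: a_k = -1, -3, -9, -27, -81, -243, -729, -2187, -6561, …
h₀=f·g: eliminate ⇒ L₀, order ≤ 2·1.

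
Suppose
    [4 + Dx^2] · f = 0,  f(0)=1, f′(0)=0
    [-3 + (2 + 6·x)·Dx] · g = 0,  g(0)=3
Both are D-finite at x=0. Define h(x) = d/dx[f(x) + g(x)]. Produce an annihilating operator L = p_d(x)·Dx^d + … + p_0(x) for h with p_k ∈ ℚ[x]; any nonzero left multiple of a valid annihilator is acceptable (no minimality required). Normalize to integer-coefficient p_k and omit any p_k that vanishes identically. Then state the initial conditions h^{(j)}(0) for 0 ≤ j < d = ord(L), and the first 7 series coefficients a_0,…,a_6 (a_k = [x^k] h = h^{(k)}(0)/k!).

f: a_k = 1, 0, -2, 0, 2/3, 0, -4/45, …
g: a_k = 3, 9/2, -27/8, 81/16, -1215/128, 5103/256, -45927/1024, …
Weyl lclm of L_f,L_g ⇒ L₀ (ord ≤ 3).
h=h₀': d/dx-closure on L₀ ⇒ L.
L = (-1812 - 1152·x - 1728·x^2) + (-344 - 1800·x - 3456·x^2 - 3456·x^3)·Dx + (-453 - 288·x - 432·x^2)·Dx^2 + (-86 - 450·x - 864·x^2 - 864·x^3)·Dx^3  (order 3).
h: a_k = 9/2, -43/4, 243/16, -3389/96, 25515/256, -2070811/7680, 1515591/2048, …
ICs: h(0) = 9/2, h′(0) = -43/4, h′′(0) = 243/8.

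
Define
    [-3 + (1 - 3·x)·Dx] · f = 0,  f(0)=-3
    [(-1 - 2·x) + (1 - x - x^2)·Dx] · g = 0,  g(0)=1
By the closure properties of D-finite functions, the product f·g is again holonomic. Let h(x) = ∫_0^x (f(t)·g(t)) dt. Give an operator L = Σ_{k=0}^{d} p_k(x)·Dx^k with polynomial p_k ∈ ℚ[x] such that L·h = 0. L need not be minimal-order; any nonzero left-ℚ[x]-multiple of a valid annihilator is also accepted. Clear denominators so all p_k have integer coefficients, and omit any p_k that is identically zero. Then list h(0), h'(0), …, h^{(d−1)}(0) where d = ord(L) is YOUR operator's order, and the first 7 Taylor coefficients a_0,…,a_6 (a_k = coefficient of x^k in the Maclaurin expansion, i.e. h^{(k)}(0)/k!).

L = (-4 + 4·x + 9·x^2)·Dx + (1 - 4·x + 2·x^2 + 3·x^3)·Dx^2  (order 2).
h: a_k = 0, -3, -6, -14, -135/4, -84, -214, …
ICs: h(0) = 0, h′(0) = -3.

f: a_k = -3, -9, -27, -81, -243, -729, -2187, …
g: a_k = 1, 1, 2, 3, 5, 8, 13, …
h₀=f·g: eliminate ⇒ L₀, order ≤ 1·1.
h=∫h₀ ⇒ L = L₀·Dx.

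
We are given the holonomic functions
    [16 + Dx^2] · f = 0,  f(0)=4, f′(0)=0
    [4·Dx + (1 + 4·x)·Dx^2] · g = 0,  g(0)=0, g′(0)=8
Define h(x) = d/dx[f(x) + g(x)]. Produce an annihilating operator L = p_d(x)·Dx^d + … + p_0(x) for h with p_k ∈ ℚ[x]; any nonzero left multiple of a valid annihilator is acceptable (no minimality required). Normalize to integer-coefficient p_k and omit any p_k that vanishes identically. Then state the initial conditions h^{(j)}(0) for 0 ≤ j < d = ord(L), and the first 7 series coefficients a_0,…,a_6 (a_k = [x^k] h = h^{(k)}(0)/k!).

L = (448 + 512·x + 1024·x^2) + (48 + 320·x + 768·x^2 + 1024·x^3)·Dx + (28 + 32·x + 64·x^2)·Dx^2 + (3 + 20·x + 48·x^2 + 64·x^3)·Dx^3  (order 3).
h: a_k = 8, -96, 128, -1024/3, 2048, -124928/15, 32768, …
ICs: h(0) = 8, h′(0) = -96, h′′(0) = 256.

f: a_k = 4, 0, -32, 0, 128/3, 0, -1024/45, …
g: a_k = 0, 8, -16, 128/3, -128, 2048/5, -4096/3, …
f+g: L₀ = lclm(L_f,L_g), ord ≤ 2+2.
h₀' ⇒ L via d/dx closure of L₀.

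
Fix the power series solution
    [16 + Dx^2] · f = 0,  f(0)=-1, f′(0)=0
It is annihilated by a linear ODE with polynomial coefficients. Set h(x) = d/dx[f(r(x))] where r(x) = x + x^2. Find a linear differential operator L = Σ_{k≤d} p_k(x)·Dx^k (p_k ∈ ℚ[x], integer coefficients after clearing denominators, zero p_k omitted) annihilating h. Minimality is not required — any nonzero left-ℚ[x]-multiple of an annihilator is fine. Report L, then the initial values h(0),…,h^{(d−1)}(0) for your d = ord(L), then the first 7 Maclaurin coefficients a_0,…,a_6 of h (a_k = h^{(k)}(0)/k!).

f: a_k = -1, 0, 8, 0, -32/3, 0, 256/45, …
h₀=f(r): pull back L_f along r ⇒ L₀.
h₀' ⇒ L via d/dx closure of L₀.
L = (28 + 128·x + 384·x^2 + 512·x^3 + 256·x^4) + (-6 - 12·x)·Dx + (1 + 4·x + 4·x^2)·Dx^2  (order 2).
h: a_k = 0, 16, 48, -32/3, -640/3, -5248/15, -896/15, …
ICs: h(0) = 0, h′(0) = 16.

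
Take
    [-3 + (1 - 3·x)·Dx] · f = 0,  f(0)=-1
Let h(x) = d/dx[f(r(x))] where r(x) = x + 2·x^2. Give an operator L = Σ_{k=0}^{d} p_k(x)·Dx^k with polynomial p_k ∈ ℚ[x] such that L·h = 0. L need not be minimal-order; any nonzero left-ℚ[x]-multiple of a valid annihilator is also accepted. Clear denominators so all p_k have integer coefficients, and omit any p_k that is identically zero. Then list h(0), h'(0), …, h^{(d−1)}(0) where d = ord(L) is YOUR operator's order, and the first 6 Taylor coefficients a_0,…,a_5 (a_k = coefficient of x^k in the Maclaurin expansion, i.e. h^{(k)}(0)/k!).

f: a_k = -1, -3, -9, -27, -81, -243, …
L₀ from L_f via x↦r, Dx↦r'^{-1}Dx.
h=h₀': d/dx-closure on L₀ ⇒ L.
L = (10 + 36·x + 72·x^2) + (-1 - x + 18·x^2 + 24·x^3)·Dx  (order 1).
h: a_k = -3, -30, -189, -1116, -6075, -31914, …
ICs: h(0) = -3.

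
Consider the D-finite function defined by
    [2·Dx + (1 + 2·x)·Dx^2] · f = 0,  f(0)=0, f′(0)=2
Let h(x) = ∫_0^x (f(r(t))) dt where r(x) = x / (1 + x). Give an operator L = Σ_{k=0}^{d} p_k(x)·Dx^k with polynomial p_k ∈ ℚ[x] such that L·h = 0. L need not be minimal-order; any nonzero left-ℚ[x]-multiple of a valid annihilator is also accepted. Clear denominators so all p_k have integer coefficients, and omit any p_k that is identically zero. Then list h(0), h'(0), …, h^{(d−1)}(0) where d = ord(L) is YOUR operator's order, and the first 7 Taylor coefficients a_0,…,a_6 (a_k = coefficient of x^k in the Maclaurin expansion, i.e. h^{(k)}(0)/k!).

f: a_k = 0, 2, -2, 8/3, -4, 32/5, -32/3, …
L₀ from L_f via x↦r, Dx↦r'^{-1}Dx.
∫: right-multiply L₀ by Dx.
L = (4 + 6·x)·Dx^2 + (1 + 4·x + 3·x^2)·Dx^3  (order 3).
h: a_k = 0, 0, 1, -4/3, 13/6, -4, 121/15, …
ICs: h(0) = 0, h′(0) = 0, h′′(0) = 2.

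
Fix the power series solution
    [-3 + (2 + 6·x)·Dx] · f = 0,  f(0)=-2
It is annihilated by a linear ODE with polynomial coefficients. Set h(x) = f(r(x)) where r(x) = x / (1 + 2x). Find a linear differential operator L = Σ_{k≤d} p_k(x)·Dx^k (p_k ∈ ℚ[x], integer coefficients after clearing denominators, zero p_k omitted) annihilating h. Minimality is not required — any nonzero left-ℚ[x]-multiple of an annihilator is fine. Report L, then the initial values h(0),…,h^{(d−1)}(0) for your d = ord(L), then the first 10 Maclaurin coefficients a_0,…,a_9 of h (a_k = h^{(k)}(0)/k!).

f: a_k = -2, -3, 9/4, -27/8, 405/64, -1701/128, 15309/512, -72171/1024, 2814669/16384, -14073345/32768, …
Substitute x→r, Dx→(1/r')Dx; clear ⇒ L₀.
L = -3 + (2 + 14·x + 20·x^2)·Dx  (order 1).
h: a_k = -2, -3, 33/4, -195/8, 4965/64, -33909/128, 492501/512, -3761283/1024, 239121645/16384, -1959887265/32768, …
ICs: h(0) = -2.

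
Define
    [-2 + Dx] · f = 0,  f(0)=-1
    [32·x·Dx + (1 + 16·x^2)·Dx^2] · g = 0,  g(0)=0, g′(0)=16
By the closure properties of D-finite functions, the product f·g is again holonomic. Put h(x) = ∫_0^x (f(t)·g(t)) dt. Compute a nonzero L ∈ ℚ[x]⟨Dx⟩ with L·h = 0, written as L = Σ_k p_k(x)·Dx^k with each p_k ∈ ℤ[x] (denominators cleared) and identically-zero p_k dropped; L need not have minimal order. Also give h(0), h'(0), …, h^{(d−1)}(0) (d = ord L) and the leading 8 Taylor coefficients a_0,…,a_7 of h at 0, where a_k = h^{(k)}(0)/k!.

L = (4 - 64·x + 64·x^2)·Dx + (-4 + 32·x - 64·x^2)·Dx^2 + (1 + 16·x^2)·Dx^3  (order 3).
h: a_k = 0, 0, -8, -32/3, 40/3, 448/15, -1648/15, -13760/63, …
ICs: h(0) = 0, h′(0) = 0, h′′(0) = -16.

f: a_k = -1, -2, -2, -4/3, -2/3, -4/15, -4/45, -8/315, …
g: a_k = 0, 16, 0, -256/3, 0, 4096/5, 0, -65536/7, …
h₀=f·g: eliminate ⇒ L₀, order ≤ 1·2.
∫: right-multiply L₀ by Dx.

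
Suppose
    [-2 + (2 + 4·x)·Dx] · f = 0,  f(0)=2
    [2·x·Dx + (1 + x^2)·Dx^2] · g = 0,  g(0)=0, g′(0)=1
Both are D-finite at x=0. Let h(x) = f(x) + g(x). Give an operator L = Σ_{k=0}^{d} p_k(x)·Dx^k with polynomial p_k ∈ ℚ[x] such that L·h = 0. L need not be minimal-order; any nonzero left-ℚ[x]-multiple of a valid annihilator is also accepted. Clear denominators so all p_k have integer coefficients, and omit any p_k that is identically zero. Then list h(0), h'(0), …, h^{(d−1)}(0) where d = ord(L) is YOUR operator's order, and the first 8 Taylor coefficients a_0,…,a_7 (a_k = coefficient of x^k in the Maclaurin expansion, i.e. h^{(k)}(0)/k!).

f: a_k = 2, 2, -1, 1, -5/4, 7/4, -21/8, 33/8, …
g: a_k = 0, 1, 0, -1/3, 0, 1/5, 0, -1/7, …
h₀=f+g: left-lcm gives L₀, ord ≤ 3.
L = (-2 - 10·x + 6·x^2 + 6·x^3)·Dx + (-5 - 8·x - 8·x^2 + 24·x^3 + 21·x^4)·Dx^2 + (-1 + 6·x^2 + 6·x^3 + 7·x^4 + 6·x^5)·Dx^3  (order 3).
h: a_k = 2, 3, -1, 2/3, -5/4, 39/20, -21/8, 223/56, …
ICs: h(0) = 2, h′(0) = 3, h′′(0) = -2.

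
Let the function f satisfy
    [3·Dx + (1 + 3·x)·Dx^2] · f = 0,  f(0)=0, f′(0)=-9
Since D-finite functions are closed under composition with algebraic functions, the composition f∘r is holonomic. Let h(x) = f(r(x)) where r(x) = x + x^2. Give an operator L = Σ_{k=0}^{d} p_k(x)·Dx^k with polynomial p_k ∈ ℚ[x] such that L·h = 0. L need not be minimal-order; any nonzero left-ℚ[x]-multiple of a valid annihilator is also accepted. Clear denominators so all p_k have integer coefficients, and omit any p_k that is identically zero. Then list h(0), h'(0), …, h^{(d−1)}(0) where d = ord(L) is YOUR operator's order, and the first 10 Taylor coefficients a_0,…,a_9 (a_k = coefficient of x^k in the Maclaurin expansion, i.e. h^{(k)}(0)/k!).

L = (1 + 6·x + 6·x^2)·Dx + (1 + 5·x + 9·x^2 + 6·x^3)·Dx^2  (order 2).
h: a_k = 0, -9, 9/2, 0, -27/4, 81/5, -27, 243/7, -243/8, 0, …
ICs: h(0) = 0, h′(0) = -9.

f: a_k = 0, -9, 27/2, -27, 243/4, -729/5, 729/2, -6561/7, 19683/8, -6561, …
L₀ from L_f via x↦r, Dx↦r'^{-1}Dx.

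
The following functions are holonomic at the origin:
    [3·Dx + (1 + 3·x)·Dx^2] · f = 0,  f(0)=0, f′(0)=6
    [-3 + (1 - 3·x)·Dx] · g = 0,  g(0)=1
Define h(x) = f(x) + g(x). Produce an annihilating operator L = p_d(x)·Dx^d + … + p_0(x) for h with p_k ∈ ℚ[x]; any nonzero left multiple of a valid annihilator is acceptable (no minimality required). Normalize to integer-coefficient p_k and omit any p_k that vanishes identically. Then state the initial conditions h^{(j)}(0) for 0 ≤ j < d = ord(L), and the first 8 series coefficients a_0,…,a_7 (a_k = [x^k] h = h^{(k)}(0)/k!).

f: a_k = 0, 6, -9, 18, -81/2, 486/5, -243, 4374/7, …
g: a_k = 1, 3, 9, 27, 81, 243, 729, 2187, …
f+g: L₀ = lclm(L_f,L_g), ord ≤ 2+1.
L = (-30 - 18·x)·Dx + (-4 - 48·x - 36·x^2)·Dx^2 + (1 + x - 9·x^2 - 9·x^3)·Dx^3  (order 3).
h: a_k = 1, 9, 0, 45, 81/2, 1701/5, 486, 19683/7, …
ICs: h(0) = 1, h′(0) = 9, h′′(0) = 0.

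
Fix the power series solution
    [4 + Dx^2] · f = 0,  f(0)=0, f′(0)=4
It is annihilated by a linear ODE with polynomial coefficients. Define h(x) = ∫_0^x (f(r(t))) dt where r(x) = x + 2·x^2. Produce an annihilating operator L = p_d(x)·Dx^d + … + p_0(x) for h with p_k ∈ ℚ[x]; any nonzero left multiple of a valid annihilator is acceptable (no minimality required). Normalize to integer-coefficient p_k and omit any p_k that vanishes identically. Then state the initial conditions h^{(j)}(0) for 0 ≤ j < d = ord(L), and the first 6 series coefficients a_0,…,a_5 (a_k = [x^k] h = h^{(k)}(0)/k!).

L = (4 + 48·x + 192·x^2 + 256·x^3)·Dx - 4·Dx^2 + (1 + 4·x)·Dx^3  (order 3).
h: a_k = 0, 0, 2, 8/3, -2/3, -16/5, …
ICs: h(0) = 0, h′(0) = 0, h′′(0) = 4.

f: a_k = 0, 4, 0, -8/3, 0, 8/15, …
L₀ from L_f via x↦r, Dx↦r'^{-1}Dx.
Integrate: L := L₀·Dx.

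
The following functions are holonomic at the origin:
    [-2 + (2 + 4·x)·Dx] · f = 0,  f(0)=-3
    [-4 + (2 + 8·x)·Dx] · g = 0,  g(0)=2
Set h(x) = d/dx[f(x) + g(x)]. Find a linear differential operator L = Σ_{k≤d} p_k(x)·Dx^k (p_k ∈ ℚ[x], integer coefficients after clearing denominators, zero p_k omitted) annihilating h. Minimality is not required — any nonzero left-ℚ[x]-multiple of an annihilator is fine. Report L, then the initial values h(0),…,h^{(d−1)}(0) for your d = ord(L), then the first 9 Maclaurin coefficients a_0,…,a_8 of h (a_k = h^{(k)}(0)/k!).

f: a_k = -3, -3, 3/2, -3/2, 15/8, -21/8, 63/16, -99/16, 1287/128, …
g: a_k = 2, 4, -4, 8, -20, 56, -168, 528, -1716, …
L₀ := lclm(L_f,L_g); ord L₀ ≤ 1+1.
Derive L from L₀ (diff closure).
L = -6 + (-9 - 24·x)·Dx + (-1 - 6·x - 8·x^2)·Dx^2  (order 2).
h: a_k = 1, -5, 39/2, -145/2, 2135/8, -7875/8, 58443/16, -218361/16, 6570135/128, …
ICs: h(0) = 1, h′(0) = -5.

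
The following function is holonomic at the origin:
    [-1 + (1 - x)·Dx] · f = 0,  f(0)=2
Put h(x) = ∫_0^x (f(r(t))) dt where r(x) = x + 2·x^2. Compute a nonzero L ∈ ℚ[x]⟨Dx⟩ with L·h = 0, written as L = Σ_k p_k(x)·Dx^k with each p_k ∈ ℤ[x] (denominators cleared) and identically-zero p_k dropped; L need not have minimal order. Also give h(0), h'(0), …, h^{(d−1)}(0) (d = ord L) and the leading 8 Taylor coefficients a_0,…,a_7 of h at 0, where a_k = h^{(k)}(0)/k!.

L = (1 + 4·x)·Dx + (-1 + x + 2·x^2)·Dx^2  (order 2).
h: a_k = 0, 2, 1, 2, 5/2, 22/5, 7, 86/7, …
ICs: h(0) = 0, h′(0) = 2.

f: a_k = 2, 2, 2, 2, 2, 2, 2, 2, …
Change of var in L_f (x↦r) gives L₀.
∫: right-multiply L₀ by Dx.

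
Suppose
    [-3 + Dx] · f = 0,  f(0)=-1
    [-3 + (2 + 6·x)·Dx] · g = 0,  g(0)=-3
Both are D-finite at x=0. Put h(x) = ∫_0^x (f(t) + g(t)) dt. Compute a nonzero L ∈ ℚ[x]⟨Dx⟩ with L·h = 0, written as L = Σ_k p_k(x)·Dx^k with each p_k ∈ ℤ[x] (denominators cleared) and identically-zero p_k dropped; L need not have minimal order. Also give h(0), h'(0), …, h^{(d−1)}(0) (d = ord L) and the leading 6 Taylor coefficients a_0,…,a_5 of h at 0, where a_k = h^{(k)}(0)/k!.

f: a_k = -1, -3, -9/2, -9/2, -27/8, -81/40, …
g: a_k = -3, -9/2, 27/8, -81/16, 1215/128, -5103/256, …
Sum ⇒ L₀ = lclm(L_f,L_g) in ℚ(x)⟨Dx⟩.
∫: right-multiply L₀ by Dx.
L = (27 + 54·x)·Dx + (-15 - 72·x - 108·x^2)·Dx^2 + (2 + 18·x + 36·x^2)·Dx^3  (order 3).
h: a_k = 0, -4, -15/4, -3/8, -153/64, 783/640, …
ICs: h(0) = 0, h′(0) = -4, h′′(0) = -15/2.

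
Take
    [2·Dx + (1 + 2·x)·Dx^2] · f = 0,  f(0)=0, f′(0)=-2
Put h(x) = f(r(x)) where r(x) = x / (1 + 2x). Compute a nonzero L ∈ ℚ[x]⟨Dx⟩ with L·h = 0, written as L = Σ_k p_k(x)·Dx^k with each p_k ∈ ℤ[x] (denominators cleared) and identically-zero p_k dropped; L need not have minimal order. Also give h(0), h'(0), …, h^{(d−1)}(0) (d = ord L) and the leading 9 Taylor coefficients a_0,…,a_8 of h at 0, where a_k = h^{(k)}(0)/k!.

L = (6 + 16·x)·Dx + (1 + 6·x + 8·x^2)·Dx^2  (order 2).
h: a_k = 0, -2, 6, -56/3, 60, -992/5, 672, -16256/7, 8160, …
ICs: h(0) = 0, h′(0) = -2.

f: a_k = 0, -2, 2, -8/3, 4, -32/5, 32/3, -128/7, 32, …
Change of var in L_f (x↦r) gives L₀.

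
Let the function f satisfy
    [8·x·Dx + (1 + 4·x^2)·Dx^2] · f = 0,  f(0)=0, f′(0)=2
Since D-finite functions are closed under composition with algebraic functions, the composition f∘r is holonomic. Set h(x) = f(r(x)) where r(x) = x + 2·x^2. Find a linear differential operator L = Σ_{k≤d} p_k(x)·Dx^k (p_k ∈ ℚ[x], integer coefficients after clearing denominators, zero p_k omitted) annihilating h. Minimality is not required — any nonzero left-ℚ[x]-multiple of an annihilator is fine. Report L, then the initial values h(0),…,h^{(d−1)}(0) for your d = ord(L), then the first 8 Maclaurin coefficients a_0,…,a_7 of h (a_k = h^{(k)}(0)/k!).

L = (-4 + 8·x + 64·x^2 + 192·x^3 + 192·x^4)·Dx + (1 + 4·x + 4·x^2 + 32·x^3 + 80·x^4 + 64·x^5)·Dx^2  (order 2).
h: a_k = 0, 2, 4, -8/3, -16, -128/5, 128/3, 1664/7, …
ICs: h(0) = 0, h′(0) = 2.

f: a_k = 0, 2, 0, -8/3, 0, 32/5, 0, -128/7, …
f∘r: x↦r, Dx↦Dx/r' in L_f ⇒ L₀.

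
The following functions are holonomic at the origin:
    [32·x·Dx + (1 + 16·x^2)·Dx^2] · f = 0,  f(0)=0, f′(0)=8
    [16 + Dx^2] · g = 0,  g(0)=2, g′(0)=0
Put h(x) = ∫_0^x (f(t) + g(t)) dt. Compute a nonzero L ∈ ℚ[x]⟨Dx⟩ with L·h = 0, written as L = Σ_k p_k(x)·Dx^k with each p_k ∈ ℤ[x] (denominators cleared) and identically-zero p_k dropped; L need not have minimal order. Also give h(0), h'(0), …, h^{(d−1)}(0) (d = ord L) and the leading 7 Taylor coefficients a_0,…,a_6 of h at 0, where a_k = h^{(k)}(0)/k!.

f: a_k = 0, 8, 0, -128/3, 0, 2048/5, 0, …
g: a_k = 2, 0, -16, 0, 64/3, 0, -512/45, …
L₀ := lclm(L_f,L_g); ord L₀ ≤ 2+2.
∫: right-multiply L₀ by Dx.
L = (-5632·x + 114688·x^3 + 131072·x^5)·Dx^2 + (-16 + 1792·x^2 + 36864·x^4 + 65536·x^6)·Dx^3 + (-352·x + 7168·x^3 + 8192·x^5)·Dx^4 + (-1 + 112·x^2 + 2304·x^4 + 4096·x^6)·Dx^5  (order 5).
h: a_k = 0, 2, 4, -16/3, -32/3, 64/15, 1024/15, …
ICs: h(0) = 0, h′(0) = 2, h′′(0) = 8, h′′′(0) = -32, h′′′′(0) = -256.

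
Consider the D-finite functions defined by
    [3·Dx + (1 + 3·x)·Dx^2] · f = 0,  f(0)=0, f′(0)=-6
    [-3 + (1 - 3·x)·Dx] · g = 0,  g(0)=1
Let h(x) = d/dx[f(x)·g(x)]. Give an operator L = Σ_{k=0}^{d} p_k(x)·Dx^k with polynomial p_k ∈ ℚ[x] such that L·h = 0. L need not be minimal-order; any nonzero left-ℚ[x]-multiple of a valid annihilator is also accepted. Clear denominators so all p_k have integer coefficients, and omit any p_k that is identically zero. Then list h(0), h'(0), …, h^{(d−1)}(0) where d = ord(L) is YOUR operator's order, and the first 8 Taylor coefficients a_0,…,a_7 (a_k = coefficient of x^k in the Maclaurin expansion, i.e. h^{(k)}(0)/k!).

L = 36 + (3 + 45·x)·Dx + (-1 + 9·x^2)·Dx^2  (order 2).
h: a_k = -6, -18, -135, -378, -3807/2, -26973/5, -232551/10, -2331342/35, …
ICs: h(0) = -6, h′(0) = -18.

f: a_k = 0, -6, 9, -18, 81/2, -486/5, 243, -4374/7, …
g: a_k = 1, 3, 9, 27, 81, 243, 729, 2187, …
L₀ := L_f ⊗_s L_g (sym. prod.), ord ≤ 2.
h=h₀': d/dx-closure on L₀ ⇒ L.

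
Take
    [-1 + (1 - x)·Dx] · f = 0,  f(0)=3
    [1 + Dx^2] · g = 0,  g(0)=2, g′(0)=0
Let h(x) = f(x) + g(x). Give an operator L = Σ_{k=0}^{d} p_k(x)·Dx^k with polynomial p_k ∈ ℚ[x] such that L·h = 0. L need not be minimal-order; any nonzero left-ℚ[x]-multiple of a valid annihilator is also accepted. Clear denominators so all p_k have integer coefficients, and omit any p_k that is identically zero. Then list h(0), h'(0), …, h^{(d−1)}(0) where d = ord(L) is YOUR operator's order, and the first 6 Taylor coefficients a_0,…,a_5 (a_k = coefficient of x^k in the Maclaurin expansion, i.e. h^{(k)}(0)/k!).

f: a_k = 3, 3, 3, 3, 3, 3, …
g: a_k = 2, 0, -1, 0, 1/12, 0, …
f+g: L₀ = lclm(L_f,L_g), ord ≤ 1+2.
L = (7 - 2·x + x^2) + (-3 + 5·x - 3·x^2 + x^3)·Dx + (7 - 2·x + x^2)·Dx^2 + (-3 + 5·x - 3·x^2 + x^3)·Dx^3  (order 3).
h: a_k = 5, 3, 2, 3, 37/12, 3, …
ICs: h(0) = 5, h′(0) = 3, h′′(0) = 4.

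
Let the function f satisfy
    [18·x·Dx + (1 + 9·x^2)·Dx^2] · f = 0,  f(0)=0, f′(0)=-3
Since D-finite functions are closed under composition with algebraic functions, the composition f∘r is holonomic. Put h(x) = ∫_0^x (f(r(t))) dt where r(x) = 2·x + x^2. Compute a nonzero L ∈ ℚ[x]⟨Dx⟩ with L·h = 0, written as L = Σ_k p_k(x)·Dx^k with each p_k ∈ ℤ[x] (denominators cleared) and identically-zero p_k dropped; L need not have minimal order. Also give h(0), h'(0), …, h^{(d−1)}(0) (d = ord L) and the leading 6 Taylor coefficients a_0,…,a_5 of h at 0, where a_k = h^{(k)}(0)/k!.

f: a_k = 0, -3, 0, 9, 0, -243/5, …
f∘r: x↦r, Dx↦Dx/r' in L_f ⇒ L₀.
h=∫h₀ ⇒ L = L₀·Dx.
L = (-1 + 72·x + 144·x^2 + 108·x^3 + 27·x^4)·Dx^2 + (1 + x + 36·x^2 + 72·x^3 + 45·x^4 + 9·x^5)·Dx^3  (order 3).
h: a_k = 0, 0, -3, -1, 18, 108/5, …
ICs: h(0) = 0, h′(0) = 0, h′′(0) = -6.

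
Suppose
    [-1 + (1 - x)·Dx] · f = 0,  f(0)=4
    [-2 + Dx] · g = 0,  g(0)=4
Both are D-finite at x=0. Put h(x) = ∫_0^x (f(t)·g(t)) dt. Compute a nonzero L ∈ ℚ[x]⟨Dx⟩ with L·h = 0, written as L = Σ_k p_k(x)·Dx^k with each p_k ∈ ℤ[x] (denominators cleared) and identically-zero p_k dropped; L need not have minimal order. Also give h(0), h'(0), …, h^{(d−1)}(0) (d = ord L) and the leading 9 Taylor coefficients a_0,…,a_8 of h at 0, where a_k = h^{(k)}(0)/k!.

f: a_k = 4, 4, 4, 4, 4, 4, 4, 4, 4, …
g: a_k = 4, 8, 8, 16/3, 8/3, 16/15, 16/45, 32/315, 8/315, …
Sym-product of L_f,L_g gives L₀ (≤ ord 1).
h=∫₀ˣh₀: take L = L₀·Dx.
L = (3 - 2·x)·Dx + (-1 + x)·Dx^2  (order 2).
h: a_k = 0, 16, 24, 80/3, 76/3, 112/5, 872/45, 5296/315, 310/21, …
ICs: h(0) = 0, h′(0) = 16.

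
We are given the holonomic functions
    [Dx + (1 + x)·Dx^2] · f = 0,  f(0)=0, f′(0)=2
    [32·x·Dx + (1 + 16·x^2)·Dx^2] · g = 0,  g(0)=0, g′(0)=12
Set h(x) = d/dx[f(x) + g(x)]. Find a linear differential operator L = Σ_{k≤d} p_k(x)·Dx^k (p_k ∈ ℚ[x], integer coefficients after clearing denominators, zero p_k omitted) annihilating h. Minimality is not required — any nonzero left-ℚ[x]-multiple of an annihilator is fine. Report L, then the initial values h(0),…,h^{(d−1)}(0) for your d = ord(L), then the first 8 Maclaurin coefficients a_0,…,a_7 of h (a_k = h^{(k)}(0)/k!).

f: a_k = 0, 2, -1, 2/3, -1/2, 2/5, -1/3, 2/7, …
g: a_k = 0, 12, 0, -64, 0, 3072/5, 0, -49152/7, …
L₀ := lclm(L_f,L_g); ord L₀ ≤ 2+2.
Differentiate: ansatz ord ≤ ord L₀ ⇒ L.
L = (-32 - 96·x + 1536·x^2 + 512·x^3) + (-34 - 64·x + 1440·x^2 + 3072·x^3 + 1024·x^4)·Dx + (-1 + 31·x + 32·x^2 + 512·x^3 + 768·x^4 + 256·x^5)·Dx^2  (order 2).
h: a_k = 14, -2, -190, -2, 3074, -2, -49150, -2, …
ICs: h(0) = 14, h′(0) = -2.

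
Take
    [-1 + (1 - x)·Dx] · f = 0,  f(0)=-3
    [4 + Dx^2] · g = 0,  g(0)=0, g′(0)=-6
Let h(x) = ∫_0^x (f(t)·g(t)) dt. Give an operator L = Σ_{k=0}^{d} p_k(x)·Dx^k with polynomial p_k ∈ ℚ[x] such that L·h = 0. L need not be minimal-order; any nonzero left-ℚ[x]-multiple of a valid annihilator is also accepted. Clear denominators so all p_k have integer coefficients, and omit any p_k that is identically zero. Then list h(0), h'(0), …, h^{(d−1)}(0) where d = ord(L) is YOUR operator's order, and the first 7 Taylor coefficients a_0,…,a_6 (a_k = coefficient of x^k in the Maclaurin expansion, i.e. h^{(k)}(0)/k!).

f: a_k = -3, -3, -3, -3, -3, -3, -3, …
g: a_k = 0, -6, 0, 4, 0, -4/5, 0, …
Sym-product of L_f,L_g gives L₀ (≤ ord 2).
Integrate: L := L₀·Dx.
L = (-4 + 4·x)·Dx + 2·Dx^2 + (-1 + x)·Dx^3  (order 3).
h: a_k = 0, 0, 9, 6, 3/2, 6/5, 7/5, …
ICs: h(0) = 0, h′(0) = 0, h′′(0) = 18.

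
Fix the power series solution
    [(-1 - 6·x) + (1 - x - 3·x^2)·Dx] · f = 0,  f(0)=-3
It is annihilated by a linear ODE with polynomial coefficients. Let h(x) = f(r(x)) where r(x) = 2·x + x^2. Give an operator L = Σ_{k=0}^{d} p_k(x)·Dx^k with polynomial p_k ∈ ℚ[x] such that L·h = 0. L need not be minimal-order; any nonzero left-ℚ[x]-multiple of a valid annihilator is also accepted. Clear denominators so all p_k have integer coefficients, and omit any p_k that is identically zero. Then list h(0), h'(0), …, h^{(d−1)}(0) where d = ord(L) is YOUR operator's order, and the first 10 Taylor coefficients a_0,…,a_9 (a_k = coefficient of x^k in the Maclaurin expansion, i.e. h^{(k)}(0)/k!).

f: a_k = -3, -3, -12, -21, -57, -120, -291, -651, -1524, -3477, …
Change of var in L_f (x↦r) gives L₀.
L = (2 + 26·x + 36·x^2 + 12·x^3) + (-1 + 2·x + 13·x^2 + 12·x^3 + 3·x^4)·Dx  (order 1).
h: a_k = -3, -6, -51, -216, -1176, -5790, -29613, -149256, -756489, -3826032, …
ICs: h(0) = -3.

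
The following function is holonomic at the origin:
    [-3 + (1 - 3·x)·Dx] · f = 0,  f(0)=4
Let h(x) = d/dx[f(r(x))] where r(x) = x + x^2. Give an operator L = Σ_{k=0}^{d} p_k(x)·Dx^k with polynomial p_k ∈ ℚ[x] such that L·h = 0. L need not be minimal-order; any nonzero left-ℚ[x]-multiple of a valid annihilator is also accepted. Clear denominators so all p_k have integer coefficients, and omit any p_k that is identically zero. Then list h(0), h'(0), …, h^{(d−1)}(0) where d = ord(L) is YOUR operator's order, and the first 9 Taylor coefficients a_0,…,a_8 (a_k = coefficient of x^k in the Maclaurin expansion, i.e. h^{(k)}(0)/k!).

L = (8 + 18·x + 18·x^2) + (-1 + x + 9·x^2 + 6·x^3)·Dx  (order 1).
h: a_k = 12, 96, 540, 2736, 12960, 58968, 260820, 1130112, 4820148, …
ICs: h(0) = 12.

f: a_k = 4, 12, 36, 108, 324, 972, 2916, 8748, 26244, …
f∘r: x↦r, Dx↦Dx/r' in L_f ⇒ L₀.
Derive L from L₀ (diff closure).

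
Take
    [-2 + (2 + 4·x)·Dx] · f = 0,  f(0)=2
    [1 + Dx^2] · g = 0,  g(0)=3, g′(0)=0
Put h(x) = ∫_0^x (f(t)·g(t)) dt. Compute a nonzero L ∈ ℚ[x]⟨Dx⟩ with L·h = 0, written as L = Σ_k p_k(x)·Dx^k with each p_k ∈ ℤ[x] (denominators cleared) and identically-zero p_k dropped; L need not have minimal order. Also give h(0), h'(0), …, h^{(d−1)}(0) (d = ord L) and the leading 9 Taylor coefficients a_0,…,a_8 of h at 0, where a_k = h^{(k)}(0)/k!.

f: a_k = 2, 2, -1, 1, -5/4, 7/4, -21/8, 33/8, -429/64, …
g: a_k = 3, 0, -3/2, 0, 1/8, 0, -1/240, 0, 1/13440, …
Product ⇒ symmetric product L₀, ord ≤ 2.
Integrate: L := L₀·Dx.
L = (4 + 4·x + 4·x^2)·Dx + (-2 - 4·x)·Dx^2 + (1 + 4·x + 4·x^2)·Dx^3  (order 3).
h: a_k = 0, 6, 3, -2, 0, -2/5, 2/3, -92/105, 37/30, …
ICs: h(0) = 0, h′(0) = 6, h′′(0) = 6.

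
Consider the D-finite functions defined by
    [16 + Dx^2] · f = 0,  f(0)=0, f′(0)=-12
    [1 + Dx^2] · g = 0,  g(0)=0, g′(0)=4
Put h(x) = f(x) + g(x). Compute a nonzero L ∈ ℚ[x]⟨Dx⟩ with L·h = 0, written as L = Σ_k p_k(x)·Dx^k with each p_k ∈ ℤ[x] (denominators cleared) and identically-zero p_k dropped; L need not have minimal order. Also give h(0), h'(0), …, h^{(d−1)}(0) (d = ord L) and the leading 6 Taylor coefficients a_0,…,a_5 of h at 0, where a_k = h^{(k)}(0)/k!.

L = 16 + 17·Dx^2 + Dx^4  (order 4).
h: a_k = 0, -8, 0, 94/3, 0, -767/30, …
ICs: h(0) = 0, h′(0) = -8, h′′(0) = 0, h′′′(0) = 188.

f: a_k = 0, -12, 0, 32, 0, -128/5, …
g: a_k = 0, 4, 0, -2/3, 0, 1/30, …
Weyl lclm of L_f,L_g ⇒ L₀ (ord ≤ 4).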